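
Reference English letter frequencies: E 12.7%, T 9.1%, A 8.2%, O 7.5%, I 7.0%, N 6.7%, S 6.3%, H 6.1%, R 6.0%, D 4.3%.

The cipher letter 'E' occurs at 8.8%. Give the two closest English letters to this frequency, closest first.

Step 1: Observed frequency of 'E' is 8.8%.
Step 2: Compute distances to each reference frequency and sort:
  T (9.1%): difference = 0.3% <-- BEST
  A (8.2%): difference = 0.6% <-- RUNNER-UP
  O (7.5%): difference = 1.3%
  I (7.0%): difference = 1.8%
  N (6.7%): difference = 2.1%
Step 3: Most likely is 'T' (9.1%, diff 0.3%); second most likely is 'A' (8.2%, diff 0.6%).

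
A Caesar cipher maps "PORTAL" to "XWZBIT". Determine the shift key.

Step 1: Compare first letters: P (position 15) -> X (position 23).
Step 2: Shift = (23 - 15) mod 26 = 8.
The shift value is 8.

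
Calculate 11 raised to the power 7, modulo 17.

Step 1: Compute 11^7 mod 17 step by step, reducing modulo 17 at each step.
  11^1 mod 17 = 11
  11^2 mod 17 = (11 * 11) mod 17 = 2
  11^3 mod 17 = (2 * 11) mod 17 = 5
  11^4 mod 17 = (5 * 11) mod 17 = 4
  11^5 mod 17 = (4 * 11) mod 17 = 10
  11^6 mod 17 = (10 * 11) mod 17 = 8
  11^7 mod 17 = (8 * 11) mod 17 = 3
Step 2: Result = 3.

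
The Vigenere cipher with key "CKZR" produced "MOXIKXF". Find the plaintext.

Step 1: Extend key: CKZRCKZ
Step 2: Decrypt each letter (c - k) mod 26:
  M(12) - C(2) = (12-2) mod 26 = 10 = K
  O(14) - K(10) = (14-10) mod 26 = 4 = E
  X(23) - Z(25) = (23-25) mod 26 = 24 = Y
  I(8) - R(17) = (8-17) mod 26 = 17 = R
  K(10) - C(2) = (10-2) mod 26 = 8 = I
  X(23) - K(10) = (23-10) mod 26 = 13 = N
  F(5) - Z(25) = (5-25) mod 26 = 6 = G
Plaintext: KEYRING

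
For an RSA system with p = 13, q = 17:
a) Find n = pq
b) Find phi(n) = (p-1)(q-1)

Step 1: n = p * q = 13 * 17 = 221.
Step 2: phi(n) = (p-1)(q-1) = 12 * 16 = 192.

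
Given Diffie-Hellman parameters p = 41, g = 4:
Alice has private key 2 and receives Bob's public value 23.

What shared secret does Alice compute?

Step 1: s = B^a mod p = 23^2 mod 41.
  23^1 mod 41 = 23
  23^2 mod 41 = (23 * 23) mod 41 = 37
Result: shared secret = 37.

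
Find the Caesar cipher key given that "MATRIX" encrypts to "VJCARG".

Step 1: Compare first letters: M (position 12) -> V (position 21).
Step 2: Shift = (21 - 12) mod 26 = 9.
The shift value is 9.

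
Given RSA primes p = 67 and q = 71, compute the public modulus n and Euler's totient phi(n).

Step 1: n = p * q = 67 * 71 = 4757.
Step 2: phi(n) = (p-1)(q-1) = 66 * 70 = 4620.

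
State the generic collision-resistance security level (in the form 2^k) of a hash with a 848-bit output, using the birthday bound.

Step 1: The birthday paradox gives collision probability ~50% after sqrt(2^n) = 2^(n/2) hashes.
Step 2: For 848-bit output: 2^(848/2) = 2^424.
Step 3: Approximately 2^424 hash computations needed.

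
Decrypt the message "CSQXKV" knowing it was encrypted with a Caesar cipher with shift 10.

Step 1: Reverse the shift by subtracting 10 from each letter position.
  C (position 2) -> position (2-10) mod 26 = 18 -> S
  S (position 18) -> position (18-10) mod 26 = 8 -> I
  Q (position 16) -> position (16-10) mod 26 = 6 -> G
  X (position 23) -> position (23-10) mod 26 = 13 -> N
  K (position 10) -> position (10-10) mod 26 = 0 -> A
  V (position 21) -> position (21-10) mod 26 = 11 -> L
Decrypted message: SIGNAL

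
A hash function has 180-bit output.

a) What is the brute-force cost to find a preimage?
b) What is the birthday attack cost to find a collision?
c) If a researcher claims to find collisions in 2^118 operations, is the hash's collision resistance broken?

Step 1: Preimage resistance requires brute-force of 2^180 operations.
Step 2: Collision resistance (birthday bound) = 2^(180/2) = 2^90.
Step 3: The claimed attack costs 2^118 operations.
Step 4: Since 2^118 >= 2^90, the claimed attack is no faster than the generic birthday attack, so this does not break collision resistance.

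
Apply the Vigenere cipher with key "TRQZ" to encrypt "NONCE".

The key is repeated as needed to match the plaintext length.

Step 1: Repeat key to match plaintext length:
  Plaintext: NONCE
  Key:       TRQZT
Step 2: Encrypt each letter:
  N(13) + T(19) = (13+19) mod 26 = 6 = G
  O(14) + R(17) = (14+17) mod 26 = 5 = F
  N(13) + Q(16) = (13+16) mod 26 = 3 = D
  C(2) + Z(25) = (2+25) mod 26 = 1 = B
  E(4) + T(19) = (4+19) mod 26 = 23 = X
Ciphertext: GFDBX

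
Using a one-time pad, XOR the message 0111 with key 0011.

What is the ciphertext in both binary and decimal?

Step 1: Write out the XOR operation bit by bit:
  Message: 0111
  Key:     0011
  XOR:     0100
Step 2: Convert to decimal: 0100 = 4.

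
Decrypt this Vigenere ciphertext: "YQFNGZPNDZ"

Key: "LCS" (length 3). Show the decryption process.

Step 1: Key 'LCS' has length 3. Extended key: LCSLCSLCSL
Step 2: Decrypt each position:
  Y(24) - L(11) = 13 = N
  Q(16) - C(2) = 14 = O
  F(5) - S(18) = 13 = N
  N(13) - L(11) = 2 = C
  G(6) - C(2) = 4 = E
  Z(25) - S(18) = 7 = H
  P(15) - L(11) = 4 = E
  N(13) - C(2) = 11 = L
  D(3) - S(18) = 11 = L
  Z(25) - L(11) = 14 = O
Plaintext: NONCEHELLO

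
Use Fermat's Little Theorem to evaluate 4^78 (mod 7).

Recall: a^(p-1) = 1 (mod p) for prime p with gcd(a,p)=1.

Step 1: Since 7 is prime, by Fermat's Little Theorem: 4^6 = 1 (mod 7).
Step 2: Reduce exponent: 78 mod 6 = 0.
Step 3: So 4^78 = 4^0 (mod 7).
Step 4: 4^0 mod 7 = 1.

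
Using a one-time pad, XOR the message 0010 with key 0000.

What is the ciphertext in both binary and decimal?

Step 1: Write out the XOR operation bit by bit:
  Message: 0010
  Key:     0000
  XOR:     0010
Step 2: Convert to decimal: 0010 = 2.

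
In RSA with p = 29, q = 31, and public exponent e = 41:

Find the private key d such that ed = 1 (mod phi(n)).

Step 1: n = 29 * 31 = 899.
Step 2: phi(n) = 28 * 30 = 840.
Step 3: Find d such that 41 * d = 1 (mod 840).
Step 4: d = 41^(-1) mod 840 = 41.
Verification: 41 * 41 = 1681 = 2 * 840 + 1.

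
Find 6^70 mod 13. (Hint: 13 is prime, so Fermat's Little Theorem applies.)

Step 1: Since 13 is prime, by Fermat's Little Theorem: 6^12 = 1 (mod 13).
Step 2: Reduce exponent: 70 mod 12 = 10.
Step 3: So 6^70 = 6^10 (mod 13).
Step 4: 6^10 mod 13 = 4.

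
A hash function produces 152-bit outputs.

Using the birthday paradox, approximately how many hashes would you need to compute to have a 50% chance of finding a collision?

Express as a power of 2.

Step 1: The birthday paradox gives collision probability ~50% after sqrt(2^n) = 2^(n/2) hashes.
Step 2: For 152-bit output: 2^(152/2) = 2^76.
Step 3: Approximately 2^76 hash computations needed.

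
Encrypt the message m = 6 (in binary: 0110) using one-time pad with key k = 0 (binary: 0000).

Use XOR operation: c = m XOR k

Step 1: Write out the XOR operation bit by bit:
  Message: 0110
  Key:     0000
  XOR:     0110
Step 2: Convert to decimal: 0110 = 6.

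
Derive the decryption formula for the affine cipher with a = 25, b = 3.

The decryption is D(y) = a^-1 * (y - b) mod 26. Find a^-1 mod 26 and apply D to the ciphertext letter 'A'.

Step 1: Find a^-1, the modular inverse of 25 mod 26.
Step 2: We need 25 * a^-1 = 1 (mod 26).
Step 3: 25 * 25 = 625 = 24 * 26 + 1, so a^-1 = 25.
Step 4: D(y) = 25(y - 3) mod 26.
Step 5: Apply to 'A' (y = 0): D(0) = 25 * (0 - 3) mod 26 = 25 * -3 mod 26 = 3 -> 'D'.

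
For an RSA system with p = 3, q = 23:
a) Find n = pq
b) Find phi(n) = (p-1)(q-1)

Step 1: n = p * q = 3 * 23 = 69.
Step 2: phi(n) = (p-1)(q-1) = 2 * 22 = 44.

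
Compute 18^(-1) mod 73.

Step 1: We need x such that 18 * x = 1 (mod 73).
Step 2: Using the extended Euclidean algorithm or trial:
  18 * 69 = 1242 = 17 * 73 + 1.
Step 3: Since 1242 mod 73 = 1, the inverse is x = 69.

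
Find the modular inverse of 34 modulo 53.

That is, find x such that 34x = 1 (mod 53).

Step 1: We need x such that 34 * x = 1 (mod 53).
Step 2: Using the extended Euclidean algorithm or trial:
  34 * 39 = 1326 = 25 * 53 + 1.
Step 3: Since 1326 mod 53 = 1, the inverse is x = 39.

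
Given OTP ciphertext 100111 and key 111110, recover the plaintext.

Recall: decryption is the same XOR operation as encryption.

Step 1: XOR ciphertext with key:
  Ciphertext: 100111
  Key:        111110
  XOR:        011001
Step 2: Plaintext = 011001 = 25 in decimal.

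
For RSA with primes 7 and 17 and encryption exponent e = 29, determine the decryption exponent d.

Step 1: n = 7 * 17 = 119.
Step 2: phi(n) = 6 * 16 = 96.
Step 3: Find d such that 29 * d = 1 (mod 96).
Step 4: d = 29^(-1) mod 96 = 53.
Verification: 29 * 53 = 1537 = 16 * 96 + 1.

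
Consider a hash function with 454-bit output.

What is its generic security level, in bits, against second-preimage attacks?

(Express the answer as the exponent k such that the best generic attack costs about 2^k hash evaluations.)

Step 1: The hash has a 454-bit output.
Step 2: Second-preimage resistance means: given a specific input x, it should be infeasible to find a different y with h(y) = h(x).
With a 454-bit output, a generic search for a second preimage costs about 2^454 evaluations (each trial matches the fixed target with probability 2^-454).
Step 3: Security level = 454 bits.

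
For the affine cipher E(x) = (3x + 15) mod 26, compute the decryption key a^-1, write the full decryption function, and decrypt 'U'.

Step 1: Find a^-1, the modular inverse of 3 mod 26.
Step 2: We need 3 * a^-1 = 1 (mod 26).
Step 3: 3 * 9 = 27 = 1 * 26 + 1, so a^-1 = 9.
Step 4: D(y) = 9(y - 15) mod 26.
Step 5: Apply to 'U' (y = 20): D(20) = 9 * (20 - 15) mod 26 = 9 * 5 mod 26 = 19 -> 'T'.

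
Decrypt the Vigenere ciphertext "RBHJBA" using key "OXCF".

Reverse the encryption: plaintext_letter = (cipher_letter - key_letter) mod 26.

Step 1: Extend key: OXCFOX
Step 2: Decrypt each letter (c - k) mod 26:
  R(17) - O(14) = (17-14) mod 26 = 3 = D
  B(1) - X(23) = (1-23) mod 26 = 4 = E
  H(7) - C(2) = (7-2) mod 26 = 5 = F
  J(9) - F(5) = (9-5) mod 26 = 4 = E
  B(1) - O(14) = (1-14) mod 26 = 13 = N
  A(0) - X(23) = (0-23) mod 26 = 3 = D
Plaintext: DEFEND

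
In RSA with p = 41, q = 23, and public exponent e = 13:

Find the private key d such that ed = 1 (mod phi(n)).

Step 1: n = 41 * 23 = 943.
Step 2: phi(n) = 40 * 22 = 880.
Step 3: Find d such that 13 * d = 1 (mod 880).
Step 4: d = 13^(-1) mod 880 = 677.
Verification: 13 * 677 = 8801 = 10 * 880 + 1.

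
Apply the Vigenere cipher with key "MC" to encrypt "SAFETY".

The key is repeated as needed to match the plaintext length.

Step 1: Repeat key to match plaintext length:
  Plaintext: SAFETY
  Key:       MCMCMC
Step 2: Encrypt each letter:
  S(18) + M(12) = (18+12) mod 26 = 4 = E
  A(0) + C(2) = (0+2) mod 26 = 2 = C
  F(5) + M(12) = (5+12) mod 26 = 17 = R
  E(4) + C(2) = (4+2) mod 26 = 6 = G
  T(19) + M(12) = (19+12) mod 26 = 5 = F
  Y(24) + C(2) = (24+2) mod 26 = 0 = A
Ciphertext: ECRGFA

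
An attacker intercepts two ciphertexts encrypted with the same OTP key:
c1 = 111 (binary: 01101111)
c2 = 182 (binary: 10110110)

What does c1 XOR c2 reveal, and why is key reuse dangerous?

Step 1: c1 XOR c2 = (m1 XOR k) XOR (m2 XOR k).
Step 2: By XOR associativity/commutativity: = m1 XOR m2 XOR k XOR k = m1 XOR m2.
Step 3: 01101111 XOR 10110110 = 11011001 = 217.
Step 4: The key cancels out! An attacker learns m1 XOR m2 = 217, revealing the relationship between plaintexts.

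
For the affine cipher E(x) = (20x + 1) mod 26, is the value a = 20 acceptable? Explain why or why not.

Step 1: Compute gcd(20, 26).
Step 2: gcd(20, 26) = 2.
Since gcd = 2 != 1, 20 shares a common factor with 26, so it cannot be used.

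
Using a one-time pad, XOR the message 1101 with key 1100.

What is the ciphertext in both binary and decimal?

Step 1: Write out the XOR operation bit by bit:
  Message: 1101
  Key:     1100
  XOR:     0001
Step 2: Convert to decimal: 0001 = 1.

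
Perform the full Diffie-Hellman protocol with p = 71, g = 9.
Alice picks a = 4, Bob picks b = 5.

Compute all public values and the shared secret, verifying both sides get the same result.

Step 1: A = g^a mod p = 9^4 mod 71 = 29.
Step 2: B = g^b mod p = 9^5 mod 71 = 48.
Step 3: Alice computes s = B^a mod p = 48^4 mod 71 = 30.
Step 4: Bob computes s = A^b mod p = 29^5 mod 71 = 30.
Both sides agree: shared secret = 30.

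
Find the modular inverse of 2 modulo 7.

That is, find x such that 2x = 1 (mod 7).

Step 1: We need x such that 2 * x = 1 (mod 7).
Step 2: Using the extended Euclidean algorithm or trial:
  2 * 4 = 8 = 1 * 7 + 1.
Step 3: Since 8 mod 7 = 1, the inverse is x = 4.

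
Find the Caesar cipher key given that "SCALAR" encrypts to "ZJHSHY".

Step 1: Compare first letters: S (position 18) -> Z (position 25).
Step 2: Shift = (25 - 18) mod 26 = 7.
The shift value is 7.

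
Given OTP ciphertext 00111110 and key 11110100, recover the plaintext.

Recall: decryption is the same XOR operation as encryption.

Step 1: XOR ciphertext with key:
  Ciphertext: 00111110
  Key:        11110100
  XOR:        11001010
Step 2: Plaintext = 11001010 = 202 in decimal.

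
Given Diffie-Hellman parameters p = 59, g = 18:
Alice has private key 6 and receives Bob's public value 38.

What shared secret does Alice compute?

Step 1: s = B^a mod p = 38^6 mod 59.
  38^1 mod 59 = 38
  38^2 mod 59 = (38 * 38) mod 59 = 28
  38^3 mod 59 = (28 * 38) mod 59 = 2
  38^4 mod 59 = (2 * 38) mod 59 = 17
  38^5 mod 59 = (17 * 38) mod 59 = 56
  38^6 mod 59 = (56 * 38) mod 59 = 4
Result: shared secret = 4.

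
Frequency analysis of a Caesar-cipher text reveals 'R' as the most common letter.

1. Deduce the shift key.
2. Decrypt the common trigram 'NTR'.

Step 1: In English, 'E' is the most frequent letter (12.7%).
Step 2: The most frequent ciphertext letter is 'R' (position 17).
Step 3: Shift = (17 - 4) mod 26 = 13.
Step 4: Decrypt 'NTR' by shifting back 13:
  N -> A
  T -> G
  R -> E
Step 5: 'NTR' decrypts to 'AGE'.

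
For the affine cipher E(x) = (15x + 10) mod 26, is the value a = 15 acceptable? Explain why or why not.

Step 1: Compute gcd(15, 26).
Step 2: gcd(15, 26) = 1.
Since gcd = 1, 15 is coprime with 26, so it is a valid key.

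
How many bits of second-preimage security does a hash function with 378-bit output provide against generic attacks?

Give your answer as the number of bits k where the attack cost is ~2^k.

Step 1: The hash has a 378-bit output.
Step 2: Second-preimage resistance means: given a specific input x, it should be infeasible to find a different y with h(y) = h(x).
With a 378-bit output, a generic search for a second preimage costs about 2^378 evaluations (each trial matches the fixed target with probability 2^-378).
Step 3: Security level = 378 bits.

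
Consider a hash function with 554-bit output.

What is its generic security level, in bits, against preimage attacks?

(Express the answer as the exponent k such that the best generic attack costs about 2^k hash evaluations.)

Step 1: The hash has a 554-bit output.
Step 2: Preimage resistance means: given a digest h(x), it should be infeasible to find any input that hashes to it.
With a 554-bit output there are 2^554 possible digests, so a generic brute-force preimage search costs about 2^554 evaluations.
Step 3: Security level = 554 bits.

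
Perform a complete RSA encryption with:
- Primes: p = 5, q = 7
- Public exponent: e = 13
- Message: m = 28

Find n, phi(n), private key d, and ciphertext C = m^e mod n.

Step 1: n = 5 * 7 = 35.
Step 2: phi(n) = (5-1)(7-1) = 4 * 6 = 24.
Step 3: Find d = 13^(-1) mod 24 = 13.
  Verify: 13 * 13 = 169 = 1 (mod 24).
Step 4: C = 28^13 mod 35 = 28.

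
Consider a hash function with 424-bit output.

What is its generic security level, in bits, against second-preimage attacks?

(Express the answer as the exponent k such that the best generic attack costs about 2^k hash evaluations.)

Step 1: The hash has a 424-bit output.
Step 2: Second-preimage resistance means: given a specific input x, it should be infeasible to find a different y with h(y) = h(x).
With a 424-bit output, a generic search for a second preimage costs about 2^424 evaluations (each trial matches the fixed target with probability 2^-424).
Step 3: Security level = 424 bits.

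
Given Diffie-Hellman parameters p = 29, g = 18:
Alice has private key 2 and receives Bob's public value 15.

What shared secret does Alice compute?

Step 1: s = B^a mod p = 15^2 mod 29.
  15^1 mod 29 = 15
  15^2 mod 29 = (15 * 15) mod 29 = 22
Result: shared secret = 22.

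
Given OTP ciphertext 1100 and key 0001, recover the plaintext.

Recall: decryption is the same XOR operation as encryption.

Step 1: XOR ciphertext with key:
  Ciphertext: 1100
  Key:        0001
  XOR:        1101
Step 2: Plaintext = 1101 = 13 in decimal.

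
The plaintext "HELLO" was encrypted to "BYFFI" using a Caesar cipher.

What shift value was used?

Step 1: Compare first letters: H (position 7) -> B (position 1).
Step 2: Shift = (1 - 7) mod 26 = 20.
The shift value is 20.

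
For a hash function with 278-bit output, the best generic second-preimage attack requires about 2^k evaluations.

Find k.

Step 1: The hash has a 278-bit output.
Step 2: Second-preimage resistance means: given a specific input x, it should be infeasible to find a different y with h(y) = h(x).
With a 278-bit output, a generic search for a second preimage costs about 2^278 evaluations (each trial matches the fixed target with probability 2^-278).
Step 3: Security level = 278 bits.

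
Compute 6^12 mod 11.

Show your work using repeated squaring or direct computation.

Step 1: Compute 6^12 mod 11 step by step, reducing modulo 11 at each step.
  6^1 mod 11 = 6
  6^2 mod 11 = (6 * 6) mod 11 = 3
  6^3 mod 11 = (3 * 6) mod 11 = 7
  6^4 mod 11 = (7 * 6) mod 11 = 9
  6^5 mod 11 = (9 * 6) mod 11 = 10
  6^6 mod 11 = (10 * 6) mod 11 = 5
  6^7 mod 11 = (5 * 6) mod 11 = 8
  6^8 mod 11 = (8 * 6) mod 11 = 4
  6^9 mod 11 = (4 * 6) mod 11 = 2
  6^10 mod 11 = (2 * 6) mod 11 = 1
  6^11 mod 11 = (1 * 6) mod 11 = 6
  6^12 mod 11 = (6 * 6) mod 11 = 3
Step 2: Result = 3.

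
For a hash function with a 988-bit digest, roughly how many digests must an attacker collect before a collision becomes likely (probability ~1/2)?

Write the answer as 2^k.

Step 1: The birthday paradox gives collision probability ~50% after sqrt(2^n) = 2^(n/2) hashes.
Step 2: For 988-bit output: 2^(988/2) = 2^494.
Step 3: Approximately 2^494 hash computations needed.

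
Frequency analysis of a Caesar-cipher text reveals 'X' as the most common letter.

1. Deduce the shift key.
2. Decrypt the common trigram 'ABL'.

Step 1: In English, 'E' is the most frequent letter (12.7%).
Step 2: The most frequent ciphertext letter is 'X' (position 23).
Step 3: Shift = (23 - 4) mod 26 = 19.
Step 4: Decrypt 'ABL' by shifting back 19:
  A -> H
  B -> I
  L -> S
Step 5: 'ABL' decrypts to 'HIS'.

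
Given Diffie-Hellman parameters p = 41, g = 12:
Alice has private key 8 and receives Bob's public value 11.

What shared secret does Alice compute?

Step 1: s = B^a mod p = 11^8 mod 41.
  11^1 mod 41 = 11
  11^2 mod 41 = (11 * 11) mod 41 = 39
  11^3 mod 41 = (39 * 11) mod 41 = 19
  11^4 mod 41 = (19 * 11) mod 41 = 4
  11^5 mod 41 = (4 * 11) mod 41 = 3
  11^6 mod 41 = (3 * 11) mod 41 = 33
  11^7 mod 41 = (33 * 11) mod 41 = 35
  11^8 mod 41 = (35 * 11) mod 41 = 16
Result: shared secret = 16.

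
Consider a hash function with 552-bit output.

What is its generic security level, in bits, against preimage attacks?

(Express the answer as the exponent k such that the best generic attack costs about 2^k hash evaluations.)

Step 1: The hash has a 552-bit output.
Step 2: Preimage resistance means: given a digest h(x), it should be infeasible to find any input that hashes to it.
With a 552-bit output there are 2^552 possible digests, so a generic brute-force preimage search costs about 2^552 evaluations.
Step 3: Security level = 552 bits.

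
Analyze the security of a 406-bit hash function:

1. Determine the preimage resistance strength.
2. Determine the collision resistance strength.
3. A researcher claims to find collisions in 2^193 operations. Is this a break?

Step 1: Preimage resistance requires brute-force of 2^406 operations.
Step 2: Collision resistance (birthday bound) = 2^(406/2) = 2^203.
Step 3: The claimed attack costs 2^193 operations.
Step 4: Since 2^193 < 2^203, the claimed attack beats the generic birthday bound, so collision resistance is broken.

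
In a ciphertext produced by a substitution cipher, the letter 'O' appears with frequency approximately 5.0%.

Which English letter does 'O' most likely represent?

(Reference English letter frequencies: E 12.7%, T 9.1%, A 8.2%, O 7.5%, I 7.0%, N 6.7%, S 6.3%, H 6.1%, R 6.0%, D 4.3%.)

Step 1: The observed frequency is 5.0%.
Step 2: Compare with English frequencies:
  E: 12.7% (difference: 7.7%)
  T: 9.1% (difference: 4.1%)
  A: 8.2% (difference: 3.2%)
  O: 7.5% (difference: 2.5%)
  I: 7.0% (difference: 2.0%)
  N: 6.7% (difference: 1.7%)
  S: 6.3% (difference: 1.3%)
  H: 6.1% (difference: 1.1%)
  R: 6.0% (difference: 1.0%)
  D: 4.3% (difference: 0.7%) <-- closest
Step 3: 'O' most likely represents 'D' (frequency 4.3%).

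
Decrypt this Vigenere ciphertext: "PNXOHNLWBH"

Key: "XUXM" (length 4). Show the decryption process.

Step 1: Key 'XUXM' has length 4. Extended key: XUXMXUXMXU
Step 2: Decrypt each position:
  P(15) - X(23) = 18 = S
  N(13) - U(20) = 19 = T
  X(23) - X(23) = 0 = A
  O(14) - M(12) = 2 = C
  H(7) - X(23) = 10 = K
  N(13) - U(20) = 19 = T
  L(11) - X(23) = 14 = O
  W(22) - M(12) = 10 = K
  B(1) - X(23) = 4 = E
  H(7) - U(20) = 13 = N
Plaintext: STACKTOKEN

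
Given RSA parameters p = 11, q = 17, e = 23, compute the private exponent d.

Step 1: n = 11 * 17 = 187.
Step 2: phi(n) = 10 * 16 = 160.
Step 3: Find d such that 23 * d = 1 (mod 160).
Step 4: d = 23^(-1) mod 160 = 7.
Verification: 23 * 7 = 161 = 1 * 160 + 1.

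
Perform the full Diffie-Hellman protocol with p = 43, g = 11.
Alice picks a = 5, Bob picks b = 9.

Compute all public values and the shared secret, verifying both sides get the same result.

Step 1: A = g^a mod p = 11^5 mod 43 = 16.
Step 2: B = g^b mod p = 11^9 mod 43 = 35.
Step 3: Alice computes s = B^a mod p = 35^5 mod 43 = 41.
Step 4: Bob computes s = A^b mod p = 16^9 mod 43 = 41.
Both sides agree: shared secret = 41.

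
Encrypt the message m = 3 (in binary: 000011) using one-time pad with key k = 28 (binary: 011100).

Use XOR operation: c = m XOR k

Step 1: Write out the XOR operation bit by bit:
  Message: 000011
  Key:     011100
  XOR:     011111
Step 2: Convert to decimal: 011111 = 31.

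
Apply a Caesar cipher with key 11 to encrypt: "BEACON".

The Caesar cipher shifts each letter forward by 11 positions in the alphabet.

Step 1: For each letter, shift forward by 11 positions (mod 26).
  B (position 1) -> position (1+11) mod 26 = 12 -> M
  E (position 4) -> position (4+11) mod 26 = 15 -> P
  A (position 0) -> position (0+11) mod 26 = 11 -> L
  C (position 2) -> position (2+11) mod 26 = 13 -> N
  O (position 14) -> position (14+11) mod 26 = 25 -> Z
  N (position 13) -> position (13+11) mod 26 = 24 -> Y
Result: MPLNZY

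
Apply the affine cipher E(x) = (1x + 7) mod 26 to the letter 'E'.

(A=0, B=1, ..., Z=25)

Step 1: Convert 'E' to number: x = 4.
Step 2: E(4) = (1 * 4 + 7) mod 26 = 11 mod 26 = 11.
Step 3: Convert 11 back to letter: L.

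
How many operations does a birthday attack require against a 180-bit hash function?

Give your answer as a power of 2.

Step 1: The birthday paradox gives collision probability ~50% after sqrt(2^n) = 2^(n/2) hashes.
Step 2: For 180-bit output: 2^(180/2) = 2^90.
Step 3: Approximately 2^90 hash computations needed.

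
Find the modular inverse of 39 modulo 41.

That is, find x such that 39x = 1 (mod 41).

Step 1: We need x such that 39 * x = 1 (mod 41).
Step 2: Using the extended Euclidean algorithm or trial:
  39 * 20 = 780 = 19 * 41 + 1.
Step 3: Since 780 mod 41 = 1, the inverse is x = 20.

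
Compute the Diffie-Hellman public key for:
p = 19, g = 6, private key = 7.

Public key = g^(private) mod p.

Step 1: A = g^a mod p = 6^7 mod 19.
  6^1 mod 19 = 6
  6^2 mod 19 = (6 * 6) mod 19 = 17
  6^3 mod 19 = (17 * 6) mod 19 = 7
  6^4 mod 19 = (7 * 6) mod 19 = 4
  6^5 mod 19 = (4 * 6) mod 19 = 5
  6^6 mod 19 = (5 * 6) mod 19 = 11
  6^7 mod 19 = (11 * 6) mod 19 = 9
Result: A = 9.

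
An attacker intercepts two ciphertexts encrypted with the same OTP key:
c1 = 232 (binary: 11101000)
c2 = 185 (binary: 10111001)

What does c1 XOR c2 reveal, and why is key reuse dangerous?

Step 1: c1 XOR c2 = (m1 XOR k) XOR (m2 XOR k).
Step 2: By XOR associativity/commutativity: = m1 XOR m2 XOR k XOR k = m1 XOR m2.
Step 3: 11101000 XOR 10111001 = 01010001 = 81.
Step 4: The key cancels out! An attacker learns m1 XOR m2 = 81, revealing the relationship between plaintexts.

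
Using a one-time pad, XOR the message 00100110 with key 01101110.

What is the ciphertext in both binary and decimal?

Step 1: Write out the XOR operation bit by bit:
  Message: 00100110
  Key:     01101110
  XOR:     01001000
Step 2: Convert to decimal: 01001000 = 72.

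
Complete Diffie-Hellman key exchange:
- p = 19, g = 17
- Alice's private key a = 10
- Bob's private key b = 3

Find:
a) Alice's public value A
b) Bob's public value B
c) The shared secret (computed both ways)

Step 1: A = g^a mod p = 17^10 mod 19 = 17.
Step 2: B = g^b mod p = 17^3 mod 19 = 11.
Step 3: Alice computes s = B^a mod p = 11^10 mod 19 = 11.
Step 4: Bob computes s = A^b mod p = 17^3 mod 19 = 11.
Both sides agree: shared secret = 11.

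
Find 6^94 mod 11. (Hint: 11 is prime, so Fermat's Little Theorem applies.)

Step 1: Since 11 is prime, by Fermat's Little Theorem: 6^10 = 1 (mod 11).
Step 2: Reduce exponent: 94 mod 10 = 4.
Step 3: So 6^94 = 6^4 (mod 11).
Step 4: 6^4 mod 11 = 9.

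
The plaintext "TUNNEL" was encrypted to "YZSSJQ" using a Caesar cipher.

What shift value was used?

Step 1: Compare first letters: T (position 19) -> Y (position 24).
Step 2: Shift = (24 - 19) mod 26 = 5.
The shift value is 5.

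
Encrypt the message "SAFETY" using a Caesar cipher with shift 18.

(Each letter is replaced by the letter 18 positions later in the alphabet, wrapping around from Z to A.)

Step 1: For each letter, shift forward by 18 positions (mod 26).
  S (position 18) -> position (18+18) mod 26 = 10 -> K
  A (position 0) -> position (0+18) mod 26 = 18 -> S
  F (position 5) -> position (5+18) mod 26 = 23 -> X
  E (position 4) -> position (4+18) mod 26 = 22 -> W
  T (position 19) -> position (19+18) mod 26 = 11 -> L
  Y (position 24) -> position (24+18) mod 26 = 16 -> Q
Result: KSXWLQ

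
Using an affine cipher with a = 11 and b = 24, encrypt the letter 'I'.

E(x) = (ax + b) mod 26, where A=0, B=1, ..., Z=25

Step 1: Convert 'I' to number: x = 8.
Step 2: E(8) = (11 * 8 + 24) mod 26 = 112 mod 26 = 8.
Step 3: Convert 8 back to letter: I.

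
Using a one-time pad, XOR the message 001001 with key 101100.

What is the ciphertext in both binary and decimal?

Step 1: Write out the XOR operation bit by bit:
  Message: 001001
  Key:     101100
  XOR:     100101
Step 2: Convert to decimal: 100101 = 37.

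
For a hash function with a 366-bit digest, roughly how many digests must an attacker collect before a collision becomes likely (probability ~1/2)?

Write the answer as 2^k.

Step 1: The birthday paradox gives collision probability ~50% after sqrt(2^n) = 2^(n/2) hashes.
Step 2: For 366-bit output: 2^(366/2) = 2^183.
Step 3: Approximately 2^183 hash computations needed.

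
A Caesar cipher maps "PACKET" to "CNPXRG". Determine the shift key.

Step 1: Compare first letters: P (position 15) -> C (position 2).
Step 2: Shift = (2 - 15) mod 26 = 13.
The shift value is 13.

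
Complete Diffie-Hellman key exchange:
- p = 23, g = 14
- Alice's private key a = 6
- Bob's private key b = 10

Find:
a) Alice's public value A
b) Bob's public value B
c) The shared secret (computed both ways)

Step 1: A = g^a mod p = 14^6 mod 23 = 3.
Step 2: B = g^b mod p = 14^10 mod 23 = 18.
Step 3: Alice computes s = B^a mod p = 18^6 mod 23 = 8.
Step 4: Bob computes s = A^b mod p = 3^10 mod 23 = 8.
Both sides agree: shared secret = 8.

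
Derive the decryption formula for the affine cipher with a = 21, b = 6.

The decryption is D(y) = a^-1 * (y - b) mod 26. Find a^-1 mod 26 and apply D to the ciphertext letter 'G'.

Step 1: Find a^-1, the modular inverse of 21 mod 26.
Step 2: We need 21 * a^-1 = 1 (mod 26).
Step 3: 21 * 5 = 105 = 4 * 26 + 1, so a^-1 = 5.
Step 4: D(y) = 5(y - 6) mod 26.
Step 5: Apply to 'G' (y = 6): D(6) = 5 * (6 - 6) mod 26 = 5 * 0 mod 26 = 0 -> 'A'.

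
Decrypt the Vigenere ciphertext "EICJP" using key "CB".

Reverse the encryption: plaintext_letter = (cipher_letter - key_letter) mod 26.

Step 1: Extend key: CBCBC
Step 2: Decrypt each letter (c - k) mod 26:
  E(4) - C(2) = (4-2) mod 26 = 2 = C
  I(8) - B(1) = (8-1) mod 26 = 7 = H
  C(2) - C(2) = (2-2) mod 26 = 0 = A
  J(9) - B(1) = (9-1) mod 26 = 8 = I
  P(15) - C(2) = (15-2) mod 26 = 13 = N
Plaintext: CHAIN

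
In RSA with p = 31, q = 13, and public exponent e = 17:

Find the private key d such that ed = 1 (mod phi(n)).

Step 1: n = 31 * 13 = 403.
Step 2: phi(n) = 30 * 12 = 360.
Step 3: Find d such that 17 * d = 1 (mod 360).
Step 4: d = 17^(-1) mod 360 = 233.
Verification: 17 * 233 = 3961 = 11 * 360 + 1.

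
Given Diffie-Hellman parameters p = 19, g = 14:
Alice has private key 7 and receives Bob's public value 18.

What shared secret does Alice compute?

Step 1: s = B^a mod p = 18^7 mod 19.
  18^1 mod 19 = 18
  18^2 mod 19 = (18 * 18) mod 19 = 1
  18^3 mod 19 = (1 * 18) mod 19 = 18
  18^4 mod 19 = (18 * 18) mod 19 = 1
  18^5 mod 19 = (1 * 18) mod 19 = 18
  18^6 mod 19 = (18 * 18) mod 19 = 1
  18^7 mod 19 = (1 * 18) mod 19 = 18
Result: shared secret = 18.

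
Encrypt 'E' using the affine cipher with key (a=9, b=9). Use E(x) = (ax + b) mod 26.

Step 1: Convert 'E' to number: x = 4.
Step 2: E(4) = (9 * 4 + 9) mod 26 = 45 mod 26 = 19.
Step 3: Convert 19 back to letter: T.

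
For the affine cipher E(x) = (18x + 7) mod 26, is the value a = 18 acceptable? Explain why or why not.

Step 1: Compute gcd(18, 26).
Step 2: gcd(18, 26) = 2.
Since gcd = 2 != 1, 18 shares a common factor with 26, so it cannot be used.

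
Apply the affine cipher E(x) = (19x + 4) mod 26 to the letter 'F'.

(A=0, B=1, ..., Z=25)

Step 1: Convert 'F' to number: x = 5.
Step 2: E(5) = (19 * 5 + 4) mod 26 = 99 mod 26 = 21.
Step 3: Convert 21 back to letter: V.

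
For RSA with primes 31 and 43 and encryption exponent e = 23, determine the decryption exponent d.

Step 1: n = 31 * 43 = 1333.
Step 2: phi(n) = 30 * 42 = 1260.
Step 3: Find d such that 23 * d = 1 (mod 1260).
Step 4: d = 23^(-1) mod 1260 = 767.
Verification: 23 * 767 = 17641 = 14 * 1260 + 1.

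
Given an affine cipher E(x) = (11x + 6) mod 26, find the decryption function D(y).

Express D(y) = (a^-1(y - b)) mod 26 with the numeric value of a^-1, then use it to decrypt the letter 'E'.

Step 1: Find a^-1, the modular inverse of 11 mod 26.
Step 2: We need 11 * a^-1 = 1 (mod 26).
Step 3: 11 * 19 = 209 = 8 * 26 + 1, so a^-1 = 19.
Step 4: D(y) = 19(y - 6) mod 26.
Step 5: Apply to 'E' (y = 4): D(4) = 19 * (4 - 6) mod 26 = 19 * -2 mod 26 = 14 -> 'O'.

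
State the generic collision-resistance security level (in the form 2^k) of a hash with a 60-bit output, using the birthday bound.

Step 1: The birthday paradox gives collision probability ~50% after sqrt(2^n) = 2^(n/2) hashes.
Step 2: For 60-bit output: 2^(60/2) = 2^30.
Step 3: Approximately 2^30 hash computations needed.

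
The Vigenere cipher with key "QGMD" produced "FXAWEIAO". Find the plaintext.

Step 1: Extend key: QGMDQGMD
Step 2: Decrypt each letter (c - k) mod 26:
  F(5) - Q(16) = (5-16) mod 26 = 15 = P
  X(23) - G(6) = (23-6) mod 26 = 17 = R
  A(0) - M(12) = (0-12) mod 26 = 14 = O
  W(22) - D(3) = (22-3) mod 26 = 19 = T
  E(4) - Q(16) = (4-16) mod 26 = 14 = O
  I(8) - G(6) = (8-6) mod 26 = 2 = C
  A(0) - M(12) = (0-12) mod 26 = 14 = O
  O(14) - D(3) = (14-3) mod 26 = 11 = L
Plaintext: PROTOCOL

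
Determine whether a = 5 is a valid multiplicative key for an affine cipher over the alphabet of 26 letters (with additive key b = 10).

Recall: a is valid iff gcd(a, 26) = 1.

Step 1: Compute gcd(5, 26).
Step 2: gcd(5, 26) = 1.
Since gcd = 1, 5 is coprime with 26, so it is a valid key.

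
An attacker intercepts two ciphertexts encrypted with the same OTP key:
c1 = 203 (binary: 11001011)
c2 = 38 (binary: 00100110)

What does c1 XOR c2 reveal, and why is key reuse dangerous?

Step 1: c1 XOR c2 = (m1 XOR k) XOR (m2 XOR k).
Step 2: By XOR associativity/commutativity: = m1 XOR m2 XOR k XOR k = m1 XOR m2.
Step 3: 11001011 XOR 00100110 = 11101101 = 237.
Step 4: The key cancels out! An attacker learns m1 XOR m2 = 237, revealing the relationship between plaintexts.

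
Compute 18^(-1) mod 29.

Step 1: We need x such that 18 * x = 1 (mod 29).
Step 2: Using the extended Euclidean algorithm or trial:
  18 * 21 = 378 = 13 * 29 + 1.
Step 3: Since 378 mod 29 = 1, the inverse is x = 21.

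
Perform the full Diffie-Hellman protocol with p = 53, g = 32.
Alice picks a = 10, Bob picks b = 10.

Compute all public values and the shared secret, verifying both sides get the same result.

Step 1: A = g^a mod p = 32^10 mod 53 = 40.
Step 2: B = g^b mod p = 32^10 mod 53 = 40.
Step 3: Alice computes s = B^a mod p = 40^10 mod 53 = 42.
Step 4: Bob computes s = A^b mod p = 40^10 mod 53 = 42.
Both sides agree: shared secret = 42.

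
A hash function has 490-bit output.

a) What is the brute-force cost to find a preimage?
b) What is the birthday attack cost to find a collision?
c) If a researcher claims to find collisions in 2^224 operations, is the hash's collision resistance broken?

Step 1: Preimage resistance requires brute-force of 2^490 operations.
Step 2: Collision resistance (birthday bound) = 2^(490/2) = 2^245.
Step 3: The claimed attack costs 2^224 operations.
Step 4: Since 2^224 < 2^245, the claimed attack beats the generic birthday bound, so collision resistance is broken.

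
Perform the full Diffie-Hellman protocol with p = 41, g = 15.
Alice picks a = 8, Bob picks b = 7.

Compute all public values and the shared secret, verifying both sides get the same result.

Step 1: A = g^a mod p = 15^8 mod 41 = 18.
Step 2: B = g^b mod p = 15^7 mod 41 = 34.
Step 3: Alice computes s = B^a mod p = 34^8 mod 41 = 37.
Step 4: Bob computes s = A^b mod p = 18^7 mod 41 = 37.
Both sides agree: shared secret = 37.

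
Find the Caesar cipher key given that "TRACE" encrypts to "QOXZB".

Step 1: Compare first letters: T (position 19) -> Q (position 16).
Step 2: Shift = (16 - 19) mod 26 = 23.
The shift value is 23.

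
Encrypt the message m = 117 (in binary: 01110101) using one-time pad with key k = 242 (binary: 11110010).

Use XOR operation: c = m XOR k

Step 1: Write out the XOR operation bit by bit:
  Message: 01110101
  Key:     11110010
  XOR:     10000111
Step 2: Convert to decimal: 10000111 = 135.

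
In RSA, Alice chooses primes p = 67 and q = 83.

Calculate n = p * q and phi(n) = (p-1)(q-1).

Step 1: n = p * q = 67 * 83 = 5561.
Step 2: phi(n) = (p-1)(q-1) = 66 * 82 = 5412.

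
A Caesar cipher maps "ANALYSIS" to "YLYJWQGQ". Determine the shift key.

Step 1: Compare first letters: A (position 0) -> Y (position 24).
Step 2: Shift = (24 - 0) mod 26 = 24.
The shift value is 24.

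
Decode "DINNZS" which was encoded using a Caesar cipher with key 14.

Step 1: Reverse the shift by subtracting 14 from each letter position.
  D (position 3) -> position (3-14) mod 26 = 15 -> P
  I (position 8) -> position (8-14) mod 26 = 20 -> U
  N (position 13) -> position (13-14) mod 26 = 25 -> Z
  N (position 13) -> position (13-14) mod 26 = 25 -> Z
  Z (position 25) -> position (25-14) mod 26 = 11 -> L
  S (position 18) -> position (18-14) mod 26 = 4 -> E
Decrypted message: PUZZLE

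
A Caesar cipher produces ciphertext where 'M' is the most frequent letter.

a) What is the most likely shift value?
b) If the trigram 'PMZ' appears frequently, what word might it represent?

Step 1: In English, 'E' is the most frequent letter (12.7%).
Step 2: The most frequent ciphertext letter is 'M' (position 12).
Step 3: Shift = (12 - 4) mod 26 = 8.
Step 4: Decrypt 'PMZ' by shifting back 8:
  P -> H
  M -> E
  Z -> R
Step 5: 'PMZ' decrypts to 'HER'.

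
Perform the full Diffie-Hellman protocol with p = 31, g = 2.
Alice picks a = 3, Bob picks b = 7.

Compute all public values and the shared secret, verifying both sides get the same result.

Step 1: A = g^a mod p = 2^3 mod 31 = 8.
Step 2: B = g^b mod p = 2^7 mod 31 = 4.
Step 3: Alice computes s = B^a mod p = 4^3 mod 31 = 2.
Step 4: Bob computes s = A^b mod p = 8^7 mod 31 = 2.
Both sides agree: shared secret = 2.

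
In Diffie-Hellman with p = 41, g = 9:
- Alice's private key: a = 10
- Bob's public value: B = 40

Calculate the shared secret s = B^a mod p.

Step 1: s = B^a mod p = 40^10 mod 41.
  40^1 mod 41 = 40
  40^2 mod 41 = (40 * 40) mod 41 = 1
  40^3 mod 41 = (1 * 40) mod 41 = 40
  40^4 mod 41 = (40 * 40) mod 41 = 1
  40^5 mod 41 = (1 * 40) mod 41 = 40
  40^6 mod 41 = (40 * 40) mod 41 = 1
  40^7 mod 41 = (1 * 40) mod 41 = 40
  40^8 mod 41 = (40 * 40) mod 41 = 1
  40^9 mod 41 = (1 * 40) mod 41 = 40
  40^10 mod 41 = (40 * 40) mod 41 = 1
Result: shared secret = 1.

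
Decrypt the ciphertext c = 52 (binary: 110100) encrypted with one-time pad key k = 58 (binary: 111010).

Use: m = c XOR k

Step 1: XOR ciphertext with key:
  Ciphertext: 110100
  Key:        111010
  XOR:        001110
Step 2: Plaintext = 001110 = 14 in decimal.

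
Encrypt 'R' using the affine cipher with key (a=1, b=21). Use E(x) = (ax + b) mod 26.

Step 1: Convert 'R' to number: x = 17.
Step 2: E(17) = (1 * 17 + 21) mod 26 = 38 mod 26 = 12.
Step 3: Convert 12 back to letter: M.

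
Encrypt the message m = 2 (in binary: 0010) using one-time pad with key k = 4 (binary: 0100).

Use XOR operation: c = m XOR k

Step 1: Write out the XOR operation bit by bit:
  Message: 0010
  Key:     0100
  XOR:     0110
Step 2: Convert to decimal: 0110 = 6.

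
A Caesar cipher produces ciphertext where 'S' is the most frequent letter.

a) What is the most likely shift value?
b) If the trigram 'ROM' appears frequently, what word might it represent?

Step 1: In English, 'E' is the most frequent letter (12.7%).
Step 2: The most frequent ciphertext letter is 'S' (position 18).
Step 3: Shift = (18 - 4) mod 26 = 14.
Step 4: Decrypt 'ROM' by shifting back 14:
  R -> D
  O -> A
  M -> Y
Step 5: 'ROM' decrypts to 'DAY'.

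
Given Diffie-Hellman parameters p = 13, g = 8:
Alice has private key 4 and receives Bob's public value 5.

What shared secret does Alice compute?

Step 1: s = B^a mod p = 5^4 mod 13.
  5^1 mod 13 = 5
  5^2 mod 13 = (5 * 5) mod 13 = 12
  5^3 mod 13 = (12 * 5) mod 13 = 8
  5^4 mod 13 = (8 * 5) mod 13 = 1
Result: shared secret = 1.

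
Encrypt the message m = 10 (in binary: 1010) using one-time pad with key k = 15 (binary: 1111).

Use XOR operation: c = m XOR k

Step 1: Write out the XOR operation bit by bit:
  Message: 1010
  Key:     1111
  XOR:     0101
Step 2: Convert to decimal: 0101 = 5.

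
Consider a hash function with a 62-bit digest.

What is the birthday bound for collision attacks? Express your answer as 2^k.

Step 1: The birthday paradox gives collision probability ~50% after sqrt(2^n) = 2^(n/2) hashes.
Step 2: For 62-bit output: 2^(62/2) = 2^31.
Step 3: Approximately 2^31 hash computations needed.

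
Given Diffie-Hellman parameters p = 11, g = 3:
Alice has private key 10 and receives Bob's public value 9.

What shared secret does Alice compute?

Step 1: s = B^a mod p = 9^10 mod 11.
  9^1 mod 11 = 9
  9^2 mod 11 = (9 * 9) mod 11 = 4
  9^3 mod 11 = (4 * 9) mod 11 = 3
  9^4 mod 11 = (3 * 9) mod 11 = 5
  9^5 mod 11 = (5 * 9) mod 11 = 1
  9^6 mod 11 = (1 * 9) mod 11 = 9
  9^7 mod 11 = (9 * 9) mod 11 = 4
  9^8 mod 11 = (4 * 9) mod 11 = 3
  9^9 mod 11 = (3 * 9) mod 11 = 5
  9^10 mod 11 = (5 * 9) mod 11 = 1
Result: shared secret = 1.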